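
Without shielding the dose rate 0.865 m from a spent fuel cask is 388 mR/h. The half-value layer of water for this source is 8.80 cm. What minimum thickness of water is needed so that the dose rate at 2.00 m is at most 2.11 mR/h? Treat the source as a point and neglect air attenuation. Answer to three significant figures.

At 2.00 m, distance alone gives 388 × (0.865/2.00)² = 388 × 0.1871 = 72.59 mR/h.
Further attenuation needed: 72.59/2.11 = 34.40.
n = log₂(34.40) = 5.104 half-value layers.
Thickness = 5.104 × 8.80 cm = 44.92 cm.

44.9 cm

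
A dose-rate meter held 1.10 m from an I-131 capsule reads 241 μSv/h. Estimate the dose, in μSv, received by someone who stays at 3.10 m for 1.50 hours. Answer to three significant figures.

45.5 μSv

By the inverse-square law, rate at 3.10 m:
241 × (1.10/3.10)² = 241 × 0.1259 = 30.34 μSv/h.
Dose = rate × time = 30.34 μSv/h × 1.500 h = 45.51 μSv.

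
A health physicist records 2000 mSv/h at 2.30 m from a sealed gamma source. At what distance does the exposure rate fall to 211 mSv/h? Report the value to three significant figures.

Applying the 1/r² law, d₂ = d₁·√(I₁/I₂).
I₁/I₂ = 2000/211 = 9.479, so d₂ = 2.30 × √9.479 = 7.081 m.

7.08 m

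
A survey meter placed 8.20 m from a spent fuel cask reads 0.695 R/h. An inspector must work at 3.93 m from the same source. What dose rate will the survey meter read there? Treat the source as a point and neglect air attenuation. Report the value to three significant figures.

Applying the 1/r² law, scaling from 8.20 m to 3.93 m:
0.695 × (8.20/3.93)² = 0.695 × 4.354 = 3.026 R/h.

3.03 R/h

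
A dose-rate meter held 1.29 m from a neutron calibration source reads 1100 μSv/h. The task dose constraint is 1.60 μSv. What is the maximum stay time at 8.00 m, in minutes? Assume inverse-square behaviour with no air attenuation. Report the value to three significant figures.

3.36 min

Using I₁d₁² = I₂d₂², rate at 8.00 m:
1100 × (1.29/8.00)² = 1100 × 0.02600 = 28.60 μSv/h.
Stay time = 1.60 μSv ÷ 28.60 μSv/h = 0.05594 h = 3.356 min.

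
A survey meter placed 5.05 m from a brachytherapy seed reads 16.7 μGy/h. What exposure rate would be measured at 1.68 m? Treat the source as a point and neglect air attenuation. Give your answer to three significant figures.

151 μGy/h

Intensity scales as (d₁/d₂)², so scaling from 5.05 m to 1.68 m:
(5.05/1.68)² = 9.036, so 16.7 × 9.036 = 150.9 μGy/h.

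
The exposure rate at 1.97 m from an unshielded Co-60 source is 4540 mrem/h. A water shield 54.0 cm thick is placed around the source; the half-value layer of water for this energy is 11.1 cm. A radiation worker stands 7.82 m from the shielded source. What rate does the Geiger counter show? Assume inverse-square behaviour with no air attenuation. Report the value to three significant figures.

Distance alone: 4540 × (1.97/7.82)² = 4540 × 0.06346 = 288.1 mrem/h.
Shield: 54.0/11.1 = 4.865 half-value layers → attenuation 2^(−4.865) = 0.03432.
Combined: 288.1 × 0.03432 = 9.888 mrem/h.

9.89 mrem/h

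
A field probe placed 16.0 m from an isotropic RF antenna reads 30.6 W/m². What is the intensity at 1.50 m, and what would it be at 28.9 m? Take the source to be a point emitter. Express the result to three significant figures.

By the inverse-square law,
At 1.50 m: 30.6 × (16.0/1.50)² = 30.6 × 113.8 = 3482 W/m²
At 28.9 m: 3482 × (1.50/28.9)² = 3482 × 0.002694 = 9.381 W/m².

3480 W/m²; 9.38 W/m²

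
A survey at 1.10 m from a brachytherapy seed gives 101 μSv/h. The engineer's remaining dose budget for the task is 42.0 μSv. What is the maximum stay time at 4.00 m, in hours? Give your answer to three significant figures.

Intensity scales as (d₁/d₂)², so rate at 4.00 m:
101 × (1.10/4.00)² = 101 × 0.07563 = 7.639 μSv/h.
Stay time = 42.0 μSv ÷ 7.639 μSv/h = 5.498 h.

5.50 h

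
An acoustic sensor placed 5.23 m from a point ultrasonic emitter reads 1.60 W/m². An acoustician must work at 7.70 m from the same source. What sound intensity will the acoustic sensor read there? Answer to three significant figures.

0.738 W/m²

Applying the 1/r² law, scaling from 5.23 m to 7.70 m:
(5.23/7.70)² = 0.4613, so 1.60 × 0.4613 = 0.7381 W/m².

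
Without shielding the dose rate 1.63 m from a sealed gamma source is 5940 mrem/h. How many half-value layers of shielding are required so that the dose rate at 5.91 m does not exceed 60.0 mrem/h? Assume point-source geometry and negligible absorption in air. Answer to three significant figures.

At 5.91 m, distance alone gives (1.63/5.91)² = 0.07607, so 5940 × 0.07607 = 451.9 mrem/h.
Further attenuation needed: 451.9/60.0 = 7.532.
n = log₂(7.532) = 2.913 half-value layers.

2.91 half-value layers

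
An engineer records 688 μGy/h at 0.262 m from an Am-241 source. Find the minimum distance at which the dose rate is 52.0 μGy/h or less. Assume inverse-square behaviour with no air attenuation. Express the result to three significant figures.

0.953 m

Applying the 1/r² law, d₂ = d₁·√(I₁/I₂).
I₁/I₂ = 688/52.0 = 13.23, so d₂ = 0.262 × √13.23 = 0.9530 m.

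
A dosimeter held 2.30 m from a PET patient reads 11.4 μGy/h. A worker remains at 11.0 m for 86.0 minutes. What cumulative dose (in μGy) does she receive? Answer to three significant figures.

0.714 μGy

Intensity scales as (d₁/d₂)², so rate at 11.0 m:
(2.30/11.0)² = 0.04372, so 11.4 × 0.04372 = 0.4984 μGy/h.
Dose = rate × time = 0.4984 μGy/h × 1.433 h = 0.7142 μGy.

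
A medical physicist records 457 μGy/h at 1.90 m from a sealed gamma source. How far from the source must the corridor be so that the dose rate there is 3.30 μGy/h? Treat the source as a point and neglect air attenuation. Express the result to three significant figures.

Intensity scales as (d₁/d₂)², so d₂ = d₁·√(I₁/I₂).
I₁/I₂ = 457/3.30 = 138.5, so d₂ = 1.90 × √138.5 = 22.36 m.

22.4 m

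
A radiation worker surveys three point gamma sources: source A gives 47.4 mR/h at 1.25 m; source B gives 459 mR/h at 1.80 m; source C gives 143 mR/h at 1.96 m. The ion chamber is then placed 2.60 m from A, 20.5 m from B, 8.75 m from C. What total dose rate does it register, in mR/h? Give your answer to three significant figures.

By superposition, sum each source's inverse-square contribution:
A: 47.4 × (1.25/2.60)² = 10.96 mR/h
B: 459 × (1.80/20.5)² = 3.539 mR/h
C: 143 × (1.96/8.75)² = 7.175 mR/h
Total = 10.96 + 3.539 + 7.175 = 21.67 mR/h.

21.7 mR/h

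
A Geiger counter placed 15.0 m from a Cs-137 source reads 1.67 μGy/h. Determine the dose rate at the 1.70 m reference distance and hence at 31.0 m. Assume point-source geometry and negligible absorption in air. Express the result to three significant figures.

130 μGy/h; 0.391 μGy/h

Applying the 1/r² law,
At 1.70 m: (15.0/1.70)² = 77.85, so 1.67 × 77.85 = 130.0 μGy/h
At 31.0 m: (1.70/31.0)² = 0.003007, so 130.0 × 0.003007 = 0.3909 μGy/h.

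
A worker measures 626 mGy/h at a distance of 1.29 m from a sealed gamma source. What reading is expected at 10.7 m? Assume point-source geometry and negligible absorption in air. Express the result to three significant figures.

9.10 mGy/h

Using I₁d₁² = I₂d₂², the rate at 10.7 m is
(1.29/10.7)² = 0.01453, so 626 × 0.01453 = 9.096 mGy/h.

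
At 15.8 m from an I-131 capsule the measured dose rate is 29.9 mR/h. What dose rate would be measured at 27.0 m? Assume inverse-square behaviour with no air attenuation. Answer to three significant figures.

By the inverse-square law, scaling from 15.8 m to 27.0 m:
29.9 × (15.8/27.0)² = 29.9 × 0.3424 = 10.24 mR/h.

10.2 mR/h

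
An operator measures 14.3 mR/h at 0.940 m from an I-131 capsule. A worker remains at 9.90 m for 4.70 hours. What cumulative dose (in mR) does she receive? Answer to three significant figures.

0.606 mR

Applying the 1/r² law, rate at 9.90 m:
(0.940/9.90)² = 0.009015, so 14.3 × 0.009015 = 0.1289 mR/h.
Dose = rate × time = 0.1289 mR/h × 4.700 h = 0.6058 mR.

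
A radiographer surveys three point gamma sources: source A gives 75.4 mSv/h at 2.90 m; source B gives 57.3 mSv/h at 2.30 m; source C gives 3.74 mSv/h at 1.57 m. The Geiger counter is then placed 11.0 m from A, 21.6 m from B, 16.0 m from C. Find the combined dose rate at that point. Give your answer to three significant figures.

By superposition, sum each source's inverse-square contribution:
A: 75.4 × (2.90/11.0)² = 5.241 mSv/h
B: 57.3 × (2.30/21.6)² = 0.6497 mSv/h
C: 3.74 × (1.57/16.0)² = 0.03601 mSv/h
Total = 5.241 + 0.6497 + 0.03601 = 5.927 mSv/h.

5.93 mSv/h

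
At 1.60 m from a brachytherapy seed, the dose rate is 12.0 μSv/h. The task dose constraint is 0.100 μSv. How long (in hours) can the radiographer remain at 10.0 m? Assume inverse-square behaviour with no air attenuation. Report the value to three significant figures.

Intensity scales as (d₁/d₂)², so rate at 10.0 m:
(1.60/10.0)² = 0.02560, so 12.0 × 0.02560 = 0.3072 μSv/h.
Stay time = 0.100 μSv ÷ 0.3072 μSv/h = 0.3255 h.

0.326 h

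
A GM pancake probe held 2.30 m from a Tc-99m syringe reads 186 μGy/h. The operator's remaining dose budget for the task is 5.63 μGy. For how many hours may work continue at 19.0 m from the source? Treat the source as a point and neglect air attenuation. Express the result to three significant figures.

Intensity scales as (d₁/d₂)², so rate at 19.0 m:
186 × (2.30/19.0)² = 186 × 0.01465 = 2.725 μGy/h.
Stay time = 5.63 μGy ÷ 2.725 μGy/h = 2.066 h.

2.07 h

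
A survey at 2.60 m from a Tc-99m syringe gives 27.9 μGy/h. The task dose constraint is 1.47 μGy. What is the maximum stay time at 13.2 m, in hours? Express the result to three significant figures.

1.36 h

Applying the 1/r² law, rate at 13.2 m:
27.9 × (2.60/13.2)² = 27.9 × 0.03880 = 1.083 μGy/h.
Stay time = 1.47 μGy ÷ 1.083 μGy/h = 1.357 h.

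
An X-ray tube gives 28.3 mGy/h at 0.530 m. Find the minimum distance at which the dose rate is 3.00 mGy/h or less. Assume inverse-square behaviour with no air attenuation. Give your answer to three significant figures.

Since intensity falls as 1/r², d₂ = d₁·√(I₁/I₂).
I₁/I₂ = 28.3/3.00 = 9.433, so d₂ = 0.530 × √9.433 = 1.628 m.

1.63 m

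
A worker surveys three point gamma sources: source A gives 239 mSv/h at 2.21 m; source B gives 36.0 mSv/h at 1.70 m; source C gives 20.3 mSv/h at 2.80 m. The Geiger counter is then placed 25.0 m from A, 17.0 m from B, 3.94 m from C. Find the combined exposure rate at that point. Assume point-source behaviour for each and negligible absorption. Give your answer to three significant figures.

12.5 mSv/h

By superposition, sum each source's inverse-square contribution:
A: 239 × (2.21/25.0)² = 1.868 mSv/h
B: 36.0 × (1.70/17.0)² = 0.3600 mSv/h
C: 20.3 × (2.80/3.94)² = 10.25 mSv/h
Total = 1.868 + 0.3600 + 10.25 = 12.48 mSv/h.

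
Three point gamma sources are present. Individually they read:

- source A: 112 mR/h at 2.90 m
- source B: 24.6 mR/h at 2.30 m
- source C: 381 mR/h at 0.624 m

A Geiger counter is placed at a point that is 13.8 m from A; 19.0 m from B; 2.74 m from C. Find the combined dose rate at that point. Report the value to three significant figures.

25.1 mR/h

Each source contributes Iᵢ·(dᵢ/rᵢ)²; contributions add.
A: 112 × (2.90/13.8)² = 4.946 mR/h
B: 24.6 × (2.30/19.0)² = 0.3605 mR/h
C: 381 × (0.624/2.74)² = 19.76 mR/h
Total = 4.946 + 0.3605 + 19.76 = 25.07 mR/h.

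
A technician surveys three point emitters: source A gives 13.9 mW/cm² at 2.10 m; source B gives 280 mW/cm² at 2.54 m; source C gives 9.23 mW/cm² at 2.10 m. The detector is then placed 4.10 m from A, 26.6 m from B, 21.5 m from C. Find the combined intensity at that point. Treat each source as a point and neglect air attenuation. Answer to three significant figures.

6.29 mW/cm²

Each source contributes Iᵢ·(dᵢ/rᵢ)²; contributions add.
A: 13.9 × (2.10/4.10)² = 3.647 mW/cm²
B: 280 × (2.54/26.6)² = 2.553 mW/cm²
C: 9.23 × (2.10/21.5)² = 0.08806 mW/cm²
Total = 3.647 + 2.553 + 0.08806 = 6.288 mW/cm².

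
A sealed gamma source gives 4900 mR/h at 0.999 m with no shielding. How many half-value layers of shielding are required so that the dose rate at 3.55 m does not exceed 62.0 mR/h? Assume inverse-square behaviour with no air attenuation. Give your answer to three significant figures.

At 3.55 m, distance alone gives (0.999/3.55)² = 0.07919, so 4900 × 0.07919 = 388.0 mR/h.
Further attenuation needed: 388.0/62.0 = 6.258.
n = log₂(6.258) = 2.646 half-value layers.

2.65 half-value layers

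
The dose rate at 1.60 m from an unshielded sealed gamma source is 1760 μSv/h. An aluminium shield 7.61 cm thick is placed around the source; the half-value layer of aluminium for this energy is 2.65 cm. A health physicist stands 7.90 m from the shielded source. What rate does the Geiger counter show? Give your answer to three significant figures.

Distance alone: (1.60/7.90)² = 0.04102, so 1760 × 0.04102 = 72.20 μSv/h.
Shield: 7.61/2.65 = 2.872 half-value layers → attenuation 2^(−2.872) = 0.1366.
Combined: 72.20 × 0.1366 = 9.863 μSv/h.

9.86 μSv/h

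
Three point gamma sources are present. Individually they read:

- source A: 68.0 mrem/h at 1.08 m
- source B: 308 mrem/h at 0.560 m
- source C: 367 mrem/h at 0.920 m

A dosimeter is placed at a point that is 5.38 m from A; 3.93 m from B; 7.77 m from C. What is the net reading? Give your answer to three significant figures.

Each source contributes Iᵢ·(dᵢ/rᵢ)²; contributions add.
A: 68.0 × (1.08/5.38)² = 2.740 mrem/h
B: 308 × (0.560/3.93)² = 6.254 mrem/h
C: 367 × (0.920/7.77)² = 5.145 mrem/h
Total = 2.740 + 6.254 + 5.145 = 14.14 mrem/h.

14.1 mrem/h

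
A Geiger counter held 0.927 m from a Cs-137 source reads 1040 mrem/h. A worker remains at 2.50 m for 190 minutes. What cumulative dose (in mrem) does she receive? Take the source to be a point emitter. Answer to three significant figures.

453 mrem

Applying the 1/r² law, rate at 2.50 m:
1040 × (0.927/2.50)² = 1040 × 0.1375 = 143.0 mrem/h.
Dose = rate × time = 143.0 mrem/h × 3.167 h = 452.9 mrem.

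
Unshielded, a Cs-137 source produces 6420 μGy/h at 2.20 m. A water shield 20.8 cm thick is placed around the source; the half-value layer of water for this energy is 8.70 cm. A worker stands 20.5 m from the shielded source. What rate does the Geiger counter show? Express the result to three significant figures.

14.1 μGy/h

Distance alone: (2.20/20.5)² = 0.01152, so 6420 × 0.01152 = 73.96 μGy/h.
Shield: 20.8/8.70 = 2.391 half-value layers → attenuation 2^(−2.391) = 0.1907.
Combined: 73.96 × 0.1907 = 14.10 μGy/h.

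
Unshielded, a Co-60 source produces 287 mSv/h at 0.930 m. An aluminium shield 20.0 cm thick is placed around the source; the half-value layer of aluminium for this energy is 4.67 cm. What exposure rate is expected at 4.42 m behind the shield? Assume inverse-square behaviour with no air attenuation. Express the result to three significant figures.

0.653 mSv/h

Distance alone: 287 × (0.930/4.42)² = 287 × 0.04427 = 12.71 mSv/h.
Shield: 20.0/4.67 = 4.283 half-value layers → attenuation 2^(−4.283) = 0.05137.
Combined: 12.71 × 0.05137 = 0.6529 mSv/h.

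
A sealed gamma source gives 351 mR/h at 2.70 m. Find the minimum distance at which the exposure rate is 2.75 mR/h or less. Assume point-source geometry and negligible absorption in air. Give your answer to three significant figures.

Since intensity falls as 1/r², d₂ = d₁·√(I₁/I₂).
I₁/I₂ = 351/2.75 = 127.6, so d₂ = 2.70 × √127.6 = 30.50 m.

30.5 m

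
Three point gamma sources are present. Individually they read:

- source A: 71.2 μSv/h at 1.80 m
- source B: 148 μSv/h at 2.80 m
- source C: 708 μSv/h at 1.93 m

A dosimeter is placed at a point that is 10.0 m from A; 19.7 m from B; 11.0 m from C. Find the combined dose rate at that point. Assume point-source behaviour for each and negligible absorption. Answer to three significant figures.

27.1 μSv/h

Each source contributes Iᵢ·(dᵢ/rᵢ)²; contributions add.
A: 71.2 × (1.80/10.0)² = 2.307 μSv/h
B: 148 × (2.80/19.7)² = 2.990 μSv/h
C: 708 × (1.93/11.0)² = 21.80 μSv/h
Total = 2.307 + 2.990 + 21.80 = 27.10 μSv/h.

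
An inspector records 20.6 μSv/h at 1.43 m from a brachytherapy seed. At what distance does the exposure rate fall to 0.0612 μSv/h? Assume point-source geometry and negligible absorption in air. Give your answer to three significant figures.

26.2 m

Applying the 1/r² law, d₂ = d₁·√(I₁/I₂).
I₁/I₂ = 20.6/0.0612 = 336.6, so d₂ = 1.43 × √336.6 = 26.24 m.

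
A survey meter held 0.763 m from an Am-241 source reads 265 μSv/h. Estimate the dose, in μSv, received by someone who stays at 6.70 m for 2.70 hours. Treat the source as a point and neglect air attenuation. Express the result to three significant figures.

9.28 μSv

By the inverse-square law, rate at 6.70 m:
265 × (0.763/6.70)² = 265 × 0.01297 = 3.437 μSv/h.
Dose = rate × time = 3.437 μSv/h × 2.700 h = 9.280 μSv.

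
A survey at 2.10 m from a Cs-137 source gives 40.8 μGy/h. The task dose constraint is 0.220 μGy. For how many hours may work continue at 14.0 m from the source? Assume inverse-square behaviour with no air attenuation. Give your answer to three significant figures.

Intensity scales as (d₁/d₂)², so rate at 14.0 m:
(2.10/14.0)² = 0.02250, so 40.8 × 0.02250 = 0.9180 μGy/h.
Stay time = 0.220 μGy ÷ 0.9180 μGy/h = 0.2397 h.

0.240 h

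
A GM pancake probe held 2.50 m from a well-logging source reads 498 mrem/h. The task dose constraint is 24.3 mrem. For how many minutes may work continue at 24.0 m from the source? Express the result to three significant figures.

270 min

Intensity scales as (d₁/d₂)², so rate at 24.0 m:
(2.50/24.0)² = 0.01085, so 498 × 0.01085 = 5.403 mrem/h.
Stay time = 24.3 mrem ÷ 5.403 mrem/h = 4.498 h = 269.9 min.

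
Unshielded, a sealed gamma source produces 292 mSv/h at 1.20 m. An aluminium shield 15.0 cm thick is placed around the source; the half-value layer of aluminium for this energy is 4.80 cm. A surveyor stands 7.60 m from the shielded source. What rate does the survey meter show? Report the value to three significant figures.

Distance alone: (1.20/7.60)² = 0.02493, so 292 × 0.02493 = 7.280 mSv/h.
Shield: 15.0/4.80 = 3.125 half-value layers → attenuation 2^(−3.125) = 0.1146.
Combined: 7.280 × 0.1146 = 0.8343 mSv/h.

0.834 mSv/h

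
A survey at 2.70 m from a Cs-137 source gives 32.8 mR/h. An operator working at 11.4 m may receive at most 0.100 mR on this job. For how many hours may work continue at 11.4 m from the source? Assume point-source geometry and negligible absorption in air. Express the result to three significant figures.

0.0544 h

Intensity scales as (d₁/d₂)², so rate at 11.4 m:
32.8 × (2.70/11.4)² = 32.8 × 0.05609 = 1.840 mR/h.
Stay time = 0.100 mR ÷ 1.840 mR/h = 0.05435 h.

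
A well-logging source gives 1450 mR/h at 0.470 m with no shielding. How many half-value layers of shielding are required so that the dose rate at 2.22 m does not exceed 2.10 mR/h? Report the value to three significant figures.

At 2.22 m, distance alone gives (0.470/2.22)² = 0.04482, so 1450 × 0.04482 = 64.99 mR/h.
Further attenuation needed: 64.99/2.10 = 30.95.
n = log₂(30.95) = 4.952 half-value layers.

4.95 half-value layers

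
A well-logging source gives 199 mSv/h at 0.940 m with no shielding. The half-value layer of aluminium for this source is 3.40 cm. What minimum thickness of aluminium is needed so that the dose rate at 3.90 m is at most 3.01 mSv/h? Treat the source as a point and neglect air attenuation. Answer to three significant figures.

At 3.90 m, distance alone gives 199 × (0.940/3.90)² = 199 × 0.05809 = 11.56 mSv/h.
Further attenuation needed: 11.56/3.01 = 3.841.
n = log₂(3.841) = 1.941 half-value layers.
Thickness = 1.941 × 3.40 cm = 6.599 cm.

6.60 cm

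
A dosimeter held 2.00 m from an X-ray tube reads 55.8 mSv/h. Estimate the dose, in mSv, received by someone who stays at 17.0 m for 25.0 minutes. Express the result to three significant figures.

Using I₁d₁² = I₂d₂², rate at 17.0 m:
(2.00/17.0)² = 0.01384, so 55.8 × 0.01384 = 0.7723 mSv/h.
Dose = rate × time = 0.7723 mSv/h × 0.4167 h = 0.3218 mSv.

0.322 mSv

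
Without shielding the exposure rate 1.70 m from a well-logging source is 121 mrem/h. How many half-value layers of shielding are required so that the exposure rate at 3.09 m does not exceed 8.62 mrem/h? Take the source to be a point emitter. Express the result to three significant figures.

2.09 half-value layers

At 3.09 m, distance alone gives 121 × (1.70/3.09)² = 121 × 0.3027 = 36.63 mrem/h.
Further attenuation needed: 36.63/8.62 = 4.249.
n = log₂(4.249) = 2.087 half-value layers.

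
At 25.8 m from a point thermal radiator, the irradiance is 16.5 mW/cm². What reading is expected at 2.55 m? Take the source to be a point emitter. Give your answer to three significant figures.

Intensity scales as (d₁/d₂)², so the rate at 2.55 m is
16.5 × (25.8/2.55)² = 16.5 × 102.4 = 1690 mW/cm².

1690 mW/cm²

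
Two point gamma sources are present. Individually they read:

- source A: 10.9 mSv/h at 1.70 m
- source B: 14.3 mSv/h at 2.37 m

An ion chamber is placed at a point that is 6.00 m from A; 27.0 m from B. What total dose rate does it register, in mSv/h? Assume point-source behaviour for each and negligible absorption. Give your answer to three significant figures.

0.985 mSv/h

Each source contributes Iᵢ·(dᵢ/rᵢ)²; contributions add.
A: 10.9 × (1.70/6.00)² = 0.8750 mSv/h
B: 14.3 × (2.37/27.0)² = 0.1102 mSv/h
Total = 0.8750 + 0.1102 = 0.9852 mSv/h.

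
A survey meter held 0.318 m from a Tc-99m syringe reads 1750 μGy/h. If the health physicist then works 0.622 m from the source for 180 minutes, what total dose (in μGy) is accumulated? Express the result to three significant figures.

Applying the 1/r² law, rate at 0.622 m:
(0.318/0.622)² = 0.2614, so 1750 × 0.2614 = 457.5 μGy/h.
Dose = rate × time = 457.5 μGy/h × 3.000 h = 1372 μGy.

1370 μGy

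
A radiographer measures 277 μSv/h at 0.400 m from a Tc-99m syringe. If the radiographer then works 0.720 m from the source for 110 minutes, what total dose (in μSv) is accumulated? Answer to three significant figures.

157 μSv

Using I₁d₁² = I₂d₂², rate at 0.720 m:
(0.400/0.720)² = 0.3086, so 277 × 0.3086 = 85.48 μSv/h.
Dose = rate × time = 85.48 μSv/h × 1.833 h = 156.7 μSv.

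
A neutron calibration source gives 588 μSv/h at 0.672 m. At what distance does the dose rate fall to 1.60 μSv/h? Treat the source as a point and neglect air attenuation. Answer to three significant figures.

12.9 m

Applying the 1/r² law, d₂ = d₁·√(I₁/I₂).
I₁/I₂ = 588/1.60 = 367.5, so d₂ = 0.672 × √367.5 = 12.88 m.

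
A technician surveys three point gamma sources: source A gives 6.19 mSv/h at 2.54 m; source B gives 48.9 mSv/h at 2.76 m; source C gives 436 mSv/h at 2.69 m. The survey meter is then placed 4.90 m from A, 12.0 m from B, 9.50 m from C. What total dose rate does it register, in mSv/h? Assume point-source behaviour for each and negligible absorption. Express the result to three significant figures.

By superposition, sum each source's inverse-square contribution:
A: 6.19 × (2.54/4.90)² = 1.663 mSv/h
B: 48.9 × (2.76/12.0)² = 2.587 mSv/h
C: 436 × (2.69/9.50)² = 34.96 mSv/h
Total = 1.663 + 2.587 + 34.96 = 39.21 mSv/h.

39.2 mSv/h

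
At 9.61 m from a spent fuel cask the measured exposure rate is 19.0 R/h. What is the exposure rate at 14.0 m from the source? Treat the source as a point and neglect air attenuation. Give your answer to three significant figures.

8.95 R/h

Intensity scales as (d₁/d₂)², so scaling from 9.61 m to 14.0 m:
(9.61/14.0)² = 0.4712, so 19.0 × 0.4712 = 8.953 R/h.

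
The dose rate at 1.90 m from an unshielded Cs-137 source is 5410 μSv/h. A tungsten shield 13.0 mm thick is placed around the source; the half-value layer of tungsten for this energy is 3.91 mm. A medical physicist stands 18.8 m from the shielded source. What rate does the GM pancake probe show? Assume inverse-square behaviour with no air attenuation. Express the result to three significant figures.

Distance alone: (1.90/18.8)² = 0.01021, so 5410 × 0.01021 = 55.24 μSv/h.
Shield: 13.0/3.91 = 3.325 half-value layers → attenuation 2^(−3.325) = 0.09979.
Combined: 55.24 × 0.09979 = 5.512 μSv/h.

5.51 μSv/h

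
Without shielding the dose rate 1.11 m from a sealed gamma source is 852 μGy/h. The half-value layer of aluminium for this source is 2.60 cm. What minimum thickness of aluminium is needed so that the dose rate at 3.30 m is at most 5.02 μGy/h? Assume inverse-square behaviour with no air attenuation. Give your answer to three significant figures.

At 3.30 m, distance alone gives 852 × (1.11/3.30)² = 852 × 0.1131 = 96.36 μGy/h.
Further attenuation needed: 96.36/5.02 = 19.20.
n = log₂(19.20) = 4.263 half-value layers.
Thickness = 4.263 × 2.60 cm = 11.08 cm.

11.1 cm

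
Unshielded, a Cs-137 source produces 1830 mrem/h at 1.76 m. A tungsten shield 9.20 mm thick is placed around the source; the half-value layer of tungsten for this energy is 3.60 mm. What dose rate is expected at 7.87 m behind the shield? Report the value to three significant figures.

15.6 mrem/h

Distance alone: 1830 × (1.76/7.87)² = 1830 × 0.05001 = 91.52 mrem/h.
Shield: 9.20/3.60 = 2.556 half-value layers → attenuation 2^(−2.556) = 0.1700.
Combined: 91.52 × 0.1700 = 15.56 mrem/h.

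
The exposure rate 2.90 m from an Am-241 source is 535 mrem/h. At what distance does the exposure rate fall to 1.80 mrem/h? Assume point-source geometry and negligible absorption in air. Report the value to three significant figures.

Intensity scales as (d₁/d₂)², so d₂ = d₁·√(I₁/I₂).
I₁/I₂ = 535/1.80 = 297.2, so d₂ = 2.90 × √297.2 = 49.99 m.

50.0 m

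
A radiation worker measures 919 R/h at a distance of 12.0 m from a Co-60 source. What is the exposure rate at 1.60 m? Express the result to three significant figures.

Using I₁d₁² = I₂d₂², the rate at 1.60 m is
(12.0/1.60)² = 56.25, so 919 × 56.25 = 51690 R/h.

51700 R/h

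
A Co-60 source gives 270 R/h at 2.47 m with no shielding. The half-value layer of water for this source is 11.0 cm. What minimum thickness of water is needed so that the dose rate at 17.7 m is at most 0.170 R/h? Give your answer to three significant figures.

54.5 cm

At 17.7 m, distance alone gives 270 × (2.47/17.7)² = 270 × 0.01947 = 5.257 R/h.
Further attenuation needed: 5.257/0.170 = 30.92.
n = log₂(30.92) = 4.950 half-value layers.
Thickness = 4.950 × 11.0 cm = 54.45 cm.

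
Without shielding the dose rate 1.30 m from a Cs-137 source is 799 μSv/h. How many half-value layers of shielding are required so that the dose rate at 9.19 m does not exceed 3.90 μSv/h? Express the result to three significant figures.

2.04 half-value layers

At 9.19 m, distance alone gives 799 × (1.30/9.19)² = 799 × 0.02001 = 15.99 μSv/h.
Further attenuation needed: 15.99/3.90 = 4.100.
n = log₂(4.100) = 2.036 half-value layers.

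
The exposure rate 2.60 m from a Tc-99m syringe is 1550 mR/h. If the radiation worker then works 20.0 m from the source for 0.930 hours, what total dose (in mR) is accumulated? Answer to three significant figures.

By the inverse-square law, rate at 20.0 m:
1550 × (2.60/20.0)² = 1550 × 0.01690 = 26.19 mR/h.
Dose = rate × time = 26.19 mR/h × 0.9300 h = 24.36 mR.

24.4 mR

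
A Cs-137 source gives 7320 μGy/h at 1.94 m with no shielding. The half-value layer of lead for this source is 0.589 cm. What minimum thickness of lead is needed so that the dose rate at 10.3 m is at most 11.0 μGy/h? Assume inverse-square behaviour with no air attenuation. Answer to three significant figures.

2.69 cm

At 10.3 m, distance alone gives (1.94/10.3)² = 0.03548, so 7320 × 0.03548 = 259.7 μGy/h.
Further attenuation needed: 259.7/11.0 = 23.61.
n = log₂(23.61) = 4.561 half-value layers.
Thickness = 4.561 × 0.589 cm = 2.686 cm.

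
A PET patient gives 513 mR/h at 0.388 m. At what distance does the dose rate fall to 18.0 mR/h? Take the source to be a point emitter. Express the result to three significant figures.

Intensity scales as (d₁/d₂)², so d₂ = d₁·√(I₁/I₂).
I₁/I₂ = 513/18.0 = 28.50, so d₂ = 0.388 × √28.50 = 2.071 m.

2.07 m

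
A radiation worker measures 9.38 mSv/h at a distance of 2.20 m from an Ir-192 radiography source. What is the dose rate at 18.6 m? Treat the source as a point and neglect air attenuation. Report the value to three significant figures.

0.131 mSv/h

Since intensity falls as 1/r², the rate at 18.6 m is
(2.20/18.6)² = 0.01399, so 9.38 × 0.01399 = 0.1312 mSv/h.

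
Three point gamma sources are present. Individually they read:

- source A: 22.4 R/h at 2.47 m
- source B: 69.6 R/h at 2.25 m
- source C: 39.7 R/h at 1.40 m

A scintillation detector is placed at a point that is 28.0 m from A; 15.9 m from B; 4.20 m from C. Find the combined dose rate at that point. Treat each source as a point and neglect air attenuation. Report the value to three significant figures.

5.98 R/h

By superposition, sum each source's inverse-square contribution:
A: 22.4 × (2.47/28.0)² = 0.1743 R/h
B: 69.6 × (2.25/15.9)² = 1.394 R/h
C: 39.7 × (1.40/4.20)² = 4.411 R/h
Total = 0.1743 + 1.394 + 4.411 = 5.979 R/h.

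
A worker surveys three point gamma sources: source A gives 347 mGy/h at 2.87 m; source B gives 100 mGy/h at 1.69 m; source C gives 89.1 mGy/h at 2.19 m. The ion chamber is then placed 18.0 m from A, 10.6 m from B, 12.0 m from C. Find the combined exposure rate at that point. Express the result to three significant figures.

14.3 mGy/h

Each source contributes Iᵢ·(dᵢ/rᵢ)²; contributions add.
A: 347 × (2.87/18.0)² = 8.822 mGy/h
B: 100 × (1.69/10.6)² = 2.542 mGy/h
C: 89.1 × (2.19/12.0)² = 2.968 mGy/h
Total = 8.822 + 2.542 + 2.968 = 14.33 mGy/h.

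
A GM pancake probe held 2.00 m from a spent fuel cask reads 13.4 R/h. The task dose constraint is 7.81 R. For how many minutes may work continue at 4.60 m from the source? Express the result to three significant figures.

Using I₁d₁² = I₂d₂², rate at 4.60 m:
(2.00/4.60)² = 0.1890, so 13.4 × 0.1890 = 2.533 R/h.
Stay time = 7.81 R ÷ 2.533 R/h = 3.083 h = 185.0 min.

185 min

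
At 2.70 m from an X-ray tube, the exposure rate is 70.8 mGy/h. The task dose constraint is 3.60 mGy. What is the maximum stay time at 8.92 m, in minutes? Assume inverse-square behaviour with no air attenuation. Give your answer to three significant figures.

By the inverse-square law, rate at 8.92 m:
(2.70/8.92)² = 0.09162, so 70.8 × 0.09162 = 6.487 mGy/h.
Stay time = 3.60 mGy ÷ 6.487 mGy/h = 0.5550 h = 33.30 min.

33.3 min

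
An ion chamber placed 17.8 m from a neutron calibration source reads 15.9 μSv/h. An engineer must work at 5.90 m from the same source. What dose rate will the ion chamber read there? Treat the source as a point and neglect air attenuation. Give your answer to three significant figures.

145 μSv/h

Using I₁d₁² = I₂d₂², scaling from 17.8 m to 5.90 m:
15.9 × (17.8/5.90)² = 15.9 × 9.102 = 144.7 μSv/h.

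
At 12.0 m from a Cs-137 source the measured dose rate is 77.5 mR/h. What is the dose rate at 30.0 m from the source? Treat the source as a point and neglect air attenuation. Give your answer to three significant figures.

By the inverse-square law, scaling from 12.0 m to 30.0 m:
(12.0/30.0)² = 0.1600, so 77.5 × 0.1600 = 12.40 mR/h.

12.4 mR/h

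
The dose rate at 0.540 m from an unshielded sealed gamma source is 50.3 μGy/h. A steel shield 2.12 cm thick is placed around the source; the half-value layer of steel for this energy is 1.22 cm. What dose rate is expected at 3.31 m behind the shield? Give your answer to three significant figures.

Distance alone: 50.3 × (0.540/3.31)² = 50.3 × 0.02662 = 1.339 μGy/h.
Shield: 2.12/1.22 = 1.738 half-value layers → attenuation 2^(−1.738) = 0.2998.
Combined: 1.339 × 0.2998 = 0.4014 μGy/h.

0.401 μGy/h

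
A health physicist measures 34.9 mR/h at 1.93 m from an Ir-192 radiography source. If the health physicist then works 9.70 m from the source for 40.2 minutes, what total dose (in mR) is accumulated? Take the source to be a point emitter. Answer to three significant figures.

0.926 mR

By the inverse-square law, rate at 9.70 m:
34.9 × (1.93/9.70)² = 34.9 × 0.03959 = 1.382 mR/h.
Dose = rate × time = 1.382 mR/h × 0.6700 h = 0.9259 mR.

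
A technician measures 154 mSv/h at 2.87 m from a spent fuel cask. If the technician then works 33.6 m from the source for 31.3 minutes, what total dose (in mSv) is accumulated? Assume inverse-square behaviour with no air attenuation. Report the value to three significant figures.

Applying the 1/r² law, rate at 33.6 m:
(2.87/33.6)² = 0.007296, so 154 × 0.007296 = 1.124 mSv/h.
Dose = rate × time = 1.124 mSv/h × 0.5217 h = 0.5864 mSv.

0.586 mSv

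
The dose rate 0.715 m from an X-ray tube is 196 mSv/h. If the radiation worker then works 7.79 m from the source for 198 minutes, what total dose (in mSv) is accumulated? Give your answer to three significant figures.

Intensity scales as (d₁/d₂)², so rate at 7.79 m:
196 × (0.715/7.79)² = 196 × 0.008424 = 1.651 mSv/h.
Dose = rate × time = 1.651 mSv/h × 3.300 h = 5.448 mSv.

5.45 mSv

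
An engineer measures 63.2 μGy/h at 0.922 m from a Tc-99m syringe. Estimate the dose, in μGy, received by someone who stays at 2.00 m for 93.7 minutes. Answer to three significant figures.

21.0 μGy

Using I₁d₁² = I₂d₂², rate at 2.00 m:
63.2 × (0.922/2.00)² = 63.2 × 0.2125 = 13.43 μGy/h.
Dose = rate × time = 13.43 μGy/h × 1.562 h = 20.98 μGy.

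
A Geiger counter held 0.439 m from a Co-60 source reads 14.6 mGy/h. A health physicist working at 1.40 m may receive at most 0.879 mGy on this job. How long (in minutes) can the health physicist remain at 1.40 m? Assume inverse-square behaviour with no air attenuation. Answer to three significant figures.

Applying the 1/r² law, rate at 1.40 m:
14.6 × (0.439/1.40)² = 14.6 × 0.09833 = 1.436 mGy/h.
Stay time = 0.879 mGy ÷ 1.436 mGy/h = 0.6121 h = 36.73 min.

36.7 min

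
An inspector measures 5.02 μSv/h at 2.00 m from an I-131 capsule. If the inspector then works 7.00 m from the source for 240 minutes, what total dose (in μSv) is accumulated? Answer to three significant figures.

Applying the 1/r² law, rate at 7.00 m:
5.02 × (2.00/7.00)² = 5.02 × 0.08163 = 0.4098 μSv/h.
Dose = rate × time = 0.4098 μSv/h × 4.000 h = 1.639 μSv.

1.64 μSv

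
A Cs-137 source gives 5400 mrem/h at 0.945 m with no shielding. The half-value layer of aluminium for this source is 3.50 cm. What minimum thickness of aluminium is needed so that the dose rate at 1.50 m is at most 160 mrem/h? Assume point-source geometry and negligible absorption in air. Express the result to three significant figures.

At 1.50 m, distance alone gives 5400 × (0.945/1.50)² = 5400 × 0.3969 = 2143 mrem/h.
Further attenuation needed: 2143/160 = 13.39.
n = log₂(13.39) = 3.743 half-value layers.
Thickness = 3.743 × 3.50 cm = 13.10 cm.

13.1 cm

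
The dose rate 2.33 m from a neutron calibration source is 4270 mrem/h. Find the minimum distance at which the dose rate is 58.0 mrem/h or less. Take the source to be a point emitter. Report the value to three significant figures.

By the inverse-square law, d₂ = d₁·√(I₁/I₂).
I₁/I₂ = 4270/58.0 = 73.62, so d₂ = 2.33 × √73.62 = 19.99 m.

20.0 m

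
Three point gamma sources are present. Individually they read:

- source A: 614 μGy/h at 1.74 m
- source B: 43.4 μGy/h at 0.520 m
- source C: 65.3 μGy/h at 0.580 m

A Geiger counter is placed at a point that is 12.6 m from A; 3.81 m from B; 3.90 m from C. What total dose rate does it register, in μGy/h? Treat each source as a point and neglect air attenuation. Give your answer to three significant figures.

Each source contributes Iᵢ·(dᵢ/rᵢ)²; contributions add.
A: 614 × (1.74/12.6)² = 11.71 μGy/h
B: 43.4 × (0.520/3.81)² = 0.8084 μGy/h
C: 65.3 × (0.580/3.90)² = 1.444 μGy/h
Total = 11.71 + 0.8084 + 1.444 = 13.96 μGy/h.

14.0 μGy/h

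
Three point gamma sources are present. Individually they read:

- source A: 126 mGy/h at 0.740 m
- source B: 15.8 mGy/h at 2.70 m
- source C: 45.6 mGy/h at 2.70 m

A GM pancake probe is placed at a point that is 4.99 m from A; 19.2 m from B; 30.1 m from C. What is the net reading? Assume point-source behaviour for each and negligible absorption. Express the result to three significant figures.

3.45 mGy/h

By superposition, sum each source's inverse-square contribution:
A: 126 × (0.740/4.99)² = 2.771 mGy/h
B: 15.8 × (2.70/19.2)² = 0.3125 mGy/h
C: 45.6 × (2.70/30.1)² = 0.3669 mGy/h
Total = 2.771 + 0.3125 + 0.3669 = 3.450 mGy/h.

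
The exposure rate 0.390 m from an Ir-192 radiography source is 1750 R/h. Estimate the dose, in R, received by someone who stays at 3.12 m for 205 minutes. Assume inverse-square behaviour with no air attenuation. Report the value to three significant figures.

93.4 R

Applying the 1/r² law, rate at 3.12 m:
1750 × (0.390/3.12)² = 1750 × 0.01562 = 27.34 R/h.
Dose = rate × time = 27.34 R/h × 3.417 h = 93.42 R.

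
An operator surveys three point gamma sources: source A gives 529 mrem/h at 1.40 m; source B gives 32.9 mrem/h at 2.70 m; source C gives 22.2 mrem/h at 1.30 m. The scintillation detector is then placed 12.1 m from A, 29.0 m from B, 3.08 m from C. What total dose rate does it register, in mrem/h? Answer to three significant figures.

By superposition, sum each source's inverse-square contribution:
A: 529 × (1.40/12.1)² = 7.082 mrem/h
B: 32.9 × (2.70/29.0)² = 0.2852 mrem/h
C: 22.2 × (1.30/3.08)² = 3.955 mrem/h
Total = 7.082 + 0.2852 + 3.955 = 11.32 mrem/h.

11.3 mrem/h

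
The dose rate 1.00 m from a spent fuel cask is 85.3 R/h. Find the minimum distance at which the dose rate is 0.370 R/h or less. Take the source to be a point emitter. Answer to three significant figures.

Intensity scales as (d₁/d₂)², so d₂ = d₁·√(I₁/I₂).
I₁/I₂ = 85.3/0.370 = 230.5, so d₂ = 1.00 × √230.5 = 15.18 m.

15.2 m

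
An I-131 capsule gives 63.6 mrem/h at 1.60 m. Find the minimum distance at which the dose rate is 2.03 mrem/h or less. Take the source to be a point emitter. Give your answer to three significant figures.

By the inverse-square law, d₂ = d₁·√(I₁/I₂).
I₁/I₂ = 63.6/2.03 = 31.33, so d₂ = 1.60 × √31.33 = 8.956 m.

8.96 m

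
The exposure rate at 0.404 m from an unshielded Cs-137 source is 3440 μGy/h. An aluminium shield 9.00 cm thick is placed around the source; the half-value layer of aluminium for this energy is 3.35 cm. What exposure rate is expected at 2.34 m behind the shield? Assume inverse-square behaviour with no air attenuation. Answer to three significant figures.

Distance alone: 3440 × (0.404/2.34)² = 3440 × 0.02981 = 102.5 μGy/h.
Shield: 9.00/3.35 = 2.687 half-value layers → attenuation 2^(−2.687) = 0.1553.
Combined: 102.5 × 0.1553 = 15.92 μGy/h.

15.9 μGy/h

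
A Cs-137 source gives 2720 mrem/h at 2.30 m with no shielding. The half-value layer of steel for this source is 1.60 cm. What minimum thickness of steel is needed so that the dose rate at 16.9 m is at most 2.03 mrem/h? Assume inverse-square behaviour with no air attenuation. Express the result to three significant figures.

7.41 cm

At 16.9 m, distance alone gives (2.30/16.9)² = 0.01852, so 2720 × 0.01852 = 50.37 mrem/h.
Further attenuation needed: 50.37/2.03 = 24.81.
n = log₂(24.81) = 4.633 half-value layers.
Thickness = 4.633 × 1.60 cm = 7.413 cm.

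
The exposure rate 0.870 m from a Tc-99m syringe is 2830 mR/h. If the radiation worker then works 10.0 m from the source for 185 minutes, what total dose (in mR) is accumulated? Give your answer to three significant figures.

66.0 mR

Intensity scales as (d₁/d₂)², so rate at 10.0 m:
2830 × (0.870/10.0)² = 2830 × 0.007569 = 21.42 mR/h.
Dose = rate × time = 21.42 mR/h × 3.083 h = 66.04 mR.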